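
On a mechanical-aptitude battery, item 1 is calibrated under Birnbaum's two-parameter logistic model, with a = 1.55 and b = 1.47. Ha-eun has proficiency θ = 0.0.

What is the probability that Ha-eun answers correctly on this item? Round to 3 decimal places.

P(θ) = 1 / (1 + exp(−a(θ − b)))
Exponent: 1.55 × (0.0 − 1.47) = -2.2785
1/(1 + e^{2.2785}) = 0.0929

0.093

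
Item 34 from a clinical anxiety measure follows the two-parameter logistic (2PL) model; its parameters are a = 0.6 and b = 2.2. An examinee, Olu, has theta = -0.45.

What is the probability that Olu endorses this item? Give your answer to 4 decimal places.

P(theta) = 1 / (1 + exp(−a(theta − b)))
Exponent: 0.6 × (-0.45 − 2.2) = -1.5900
1/(1 + e^{1.5900}) = 0.1694

0.1694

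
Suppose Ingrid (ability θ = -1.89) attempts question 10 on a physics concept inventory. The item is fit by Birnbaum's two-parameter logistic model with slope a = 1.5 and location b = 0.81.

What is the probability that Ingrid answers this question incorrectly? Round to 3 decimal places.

0.983

P(θ) = 1 / (1 + exp(−a(θ − b)))
Exponent: 1.5 × (-1.89 − 0.81) = -4.0500
1/(1 + e^{4.0500}) = 0.0171
P(incorrect) = 1 − 0.0171 = 0.9829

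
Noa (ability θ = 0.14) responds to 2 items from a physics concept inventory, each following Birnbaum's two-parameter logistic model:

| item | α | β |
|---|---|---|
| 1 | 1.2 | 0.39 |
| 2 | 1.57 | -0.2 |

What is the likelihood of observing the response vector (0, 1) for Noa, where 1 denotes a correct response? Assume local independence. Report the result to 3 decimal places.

P(θ) = 1 / (1 + exp(−α(θ − β)))
P_1 = 1/(1+e^{0.3000}) = 0.4256
P_2 = 1/(1+e^{-0.5338}) = 0.6304
L = (1−P_1) × P_2 = 0.5744 × 0.6304 = 0.36211

0.362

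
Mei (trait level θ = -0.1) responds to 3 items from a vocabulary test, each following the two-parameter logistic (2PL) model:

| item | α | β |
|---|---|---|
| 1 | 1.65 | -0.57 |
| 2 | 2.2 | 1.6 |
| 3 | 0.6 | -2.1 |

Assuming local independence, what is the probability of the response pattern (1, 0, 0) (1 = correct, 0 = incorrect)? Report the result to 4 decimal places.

0.1548

P(θ) = 1 / (1 + exp(−α(θ − β)))
P_1 = 1/(1+e^{-0.7755}) = 0.6847
P_2 = 1/(1+e^{3.7400}) = 0.0232
P_3 = 1/(1+e^{-1.2000}) = 0.7685
L = P_1 × (1−P_2) × (1−P_3) = 0.6847 × 0.9768 × 0.2315 = 0.15482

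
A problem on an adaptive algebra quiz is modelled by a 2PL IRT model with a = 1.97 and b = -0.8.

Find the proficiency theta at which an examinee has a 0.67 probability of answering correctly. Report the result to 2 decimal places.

-0.44

P(theta) = 1 / (1 + exp(−a(theta − b)))
logit = ln(0.6700/0.3300) = 0.7082
theta = b + logit/(a) = -0.8 + 0.7082/1.9700 = -0.4405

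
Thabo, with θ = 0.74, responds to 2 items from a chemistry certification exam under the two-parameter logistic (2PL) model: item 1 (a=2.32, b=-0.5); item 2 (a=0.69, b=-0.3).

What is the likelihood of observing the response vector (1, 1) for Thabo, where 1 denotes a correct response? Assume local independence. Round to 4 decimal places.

0.6362

P(θ) = 1 / (1 + exp(−a(θ − b)))
P_1 = 1/(1+e^{-2.8768}) = 0.9467
P_2 = 1/(1+e^{-0.7176}) = 0.6721
L = P_1 × P_2 = 0.9467 × 0.6721 = 0.63625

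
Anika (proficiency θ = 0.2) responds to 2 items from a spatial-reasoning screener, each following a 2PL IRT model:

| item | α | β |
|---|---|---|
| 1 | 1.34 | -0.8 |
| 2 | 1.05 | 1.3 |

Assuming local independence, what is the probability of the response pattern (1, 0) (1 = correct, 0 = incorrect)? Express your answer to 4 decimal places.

0.6026

P(θ) = 1 / (1 + exp(−α(θ − β)))
P_1 = 1/(1+e^{-1.3400}) = 0.7925
P_2 = 1/(1+e^{1.1550}) = 0.2396
L = P_1 × (1−P_2) = 0.7925 × 0.7604 = 0.60263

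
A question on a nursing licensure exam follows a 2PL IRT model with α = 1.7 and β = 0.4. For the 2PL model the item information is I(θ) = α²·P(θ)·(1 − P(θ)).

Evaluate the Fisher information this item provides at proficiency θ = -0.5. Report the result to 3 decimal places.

P = 1/(1+e^{1.5300}) = 0.1780
P(1−P) = 0.1780 × 0.8220 = 0.1463
I = α² × P(1−P) = 1.7² × 0.1463 = 0.42284

0.423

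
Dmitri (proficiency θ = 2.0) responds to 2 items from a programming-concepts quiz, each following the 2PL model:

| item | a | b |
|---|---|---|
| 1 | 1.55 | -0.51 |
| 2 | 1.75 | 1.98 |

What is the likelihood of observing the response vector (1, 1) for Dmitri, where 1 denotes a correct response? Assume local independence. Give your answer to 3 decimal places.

0.499

P(θ) = 1 / (1 + exp(−a(θ − b)))
P_1 = 1/(1+e^{-3.8905}) = 0.9800
P_2 = 1/(1+e^{-0.0350}) = 0.5087
L = P_1 × P_2 = 0.9800 × 0.5087 = 0.49856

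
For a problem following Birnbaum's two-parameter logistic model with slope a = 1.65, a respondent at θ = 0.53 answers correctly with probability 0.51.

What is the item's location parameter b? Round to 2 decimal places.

0.51

P(θ) = 1 / (1 + exp(−a(θ − b)))
logit(0.51) = ln(0.51/0.49) = 0.0400
b = θ − logit/(a) = 0.53 − 0.0400/1.6500 = 0.5058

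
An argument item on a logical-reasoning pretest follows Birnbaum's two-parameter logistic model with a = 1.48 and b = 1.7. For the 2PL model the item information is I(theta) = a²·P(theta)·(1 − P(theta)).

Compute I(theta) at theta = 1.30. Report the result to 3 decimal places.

0.502

P = 1/(1+e^{0.5920}) = 0.3562
P(1−P) = 0.3562 × 0.6438 = 0.2293
I = a² × P(1−P) = 1.48² × 0.2293 = 0.50229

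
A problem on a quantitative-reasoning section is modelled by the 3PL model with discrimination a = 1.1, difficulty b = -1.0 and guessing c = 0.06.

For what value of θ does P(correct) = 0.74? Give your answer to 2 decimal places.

P(θ) = c + (1 − c) · 1 / (1 + exp(−a(θ − b)))
Remove guessing floor: (0.74 − 0.06)/(1 − 0.06) = 0.7234
logit = ln(0.7234/0.2766) = 0.9614
θ = b + logit/(a) = -1.0 + 0.9614/1.1000 = -0.1260

-0.13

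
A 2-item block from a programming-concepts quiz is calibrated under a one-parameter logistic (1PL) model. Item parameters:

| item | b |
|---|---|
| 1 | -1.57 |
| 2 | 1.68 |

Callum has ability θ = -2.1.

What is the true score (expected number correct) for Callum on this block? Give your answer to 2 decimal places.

0.39

P(θ) = 1 / (1 + exp(−(θ − b)))
P_1 = 1/(1+e^{0.5300}) = 0.3705
P_2 = 1/(1+e^{3.7800}) = 0.0223
E[score] = 0.3705 + 0.0223 = 0.3928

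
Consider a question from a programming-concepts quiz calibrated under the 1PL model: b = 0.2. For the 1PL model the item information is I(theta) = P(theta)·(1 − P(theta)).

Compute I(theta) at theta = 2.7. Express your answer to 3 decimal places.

0.070

P = 1/(1+e^{-2.5000}) = 0.9241
P(1−P) = 0.9241 × 0.0759 = 0.0701
I = P(1−P) = 0.07010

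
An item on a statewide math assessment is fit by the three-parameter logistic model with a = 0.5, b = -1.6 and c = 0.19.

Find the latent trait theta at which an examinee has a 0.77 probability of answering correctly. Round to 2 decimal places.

0.25

P(theta) = c + (1 − c) · 1 / (1 + exp(−a(theta − b)))
Remove guessing floor: (0.77 − 0.19)/(1 − 0.19) = 0.7160
logit = ln(0.7160/0.2840) = 0.9249
theta = b + logit/(a) = -1.6 + 0.9249/0.5000 = 0.2499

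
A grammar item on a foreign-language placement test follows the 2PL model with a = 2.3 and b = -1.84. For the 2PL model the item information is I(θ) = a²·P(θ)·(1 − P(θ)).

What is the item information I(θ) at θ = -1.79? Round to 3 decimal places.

P = 1/(1+e^{-0.1150}) = 0.5287
P(1−P) = 0.5287 × 0.4713 = 0.2492
I = a² × P(1−P) = 2.3² × 0.2492 = 1.31814

1.318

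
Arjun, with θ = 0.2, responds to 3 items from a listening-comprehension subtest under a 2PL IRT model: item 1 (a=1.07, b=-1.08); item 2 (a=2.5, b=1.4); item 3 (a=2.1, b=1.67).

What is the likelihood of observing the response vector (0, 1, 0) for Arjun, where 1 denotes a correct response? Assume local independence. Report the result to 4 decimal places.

0.0092

P(θ) = 1 / (1 + exp(−a(θ − b)))
P_1 = 1/(1+e^{-1.3696}) = 0.7973
P_2 = 1/(1+e^{3.0000}) = 0.0474
P_3 = 1/(1+e^{3.0870}) = 0.0436
L = (1−P_1) × P_2 × (1−P_3) = 0.2027 × 0.0474 × 0.9564 = 0.00919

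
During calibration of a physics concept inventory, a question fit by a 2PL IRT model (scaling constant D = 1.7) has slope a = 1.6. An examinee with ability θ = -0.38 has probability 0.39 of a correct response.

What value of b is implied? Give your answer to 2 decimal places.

P(θ) = 1 / (1 + exp(−D·a(θ − b)))
logit(0.39) = ln(0.39/0.61) = -0.4473
b = θ − logit/(1.7·a) = -0.38 − (-0.4473)/2.7200 = -0.2155

-0.22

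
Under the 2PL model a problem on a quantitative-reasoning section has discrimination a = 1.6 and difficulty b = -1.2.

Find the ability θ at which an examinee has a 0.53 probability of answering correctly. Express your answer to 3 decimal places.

P(θ) = 1 / (1 + exp(−a(θ − b)))
logit = ln(0.5300/0.4700) = 0.1201
θ = b + logit/(a) = -1.2 + 0.1201/1.6000 = -1.1249

-1.125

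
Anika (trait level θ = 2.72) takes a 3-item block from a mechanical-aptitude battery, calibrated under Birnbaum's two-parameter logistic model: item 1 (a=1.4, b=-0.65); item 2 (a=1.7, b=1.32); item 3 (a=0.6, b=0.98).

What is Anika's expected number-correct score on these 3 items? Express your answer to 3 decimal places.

P(θ) = 1 / (1 + exp(−a(θ − b)))
P_1 = 1/(1+e^{-4.7180}) = 0.9911
P_2 = 1/(1+e^{-2.3800}) = 0.9153
P_3 = 1/(1+e^{-1.0440}) = 0.7396
E[score] = 0.9911 + 0.9153 + 0.7396 = 2.6461

2.646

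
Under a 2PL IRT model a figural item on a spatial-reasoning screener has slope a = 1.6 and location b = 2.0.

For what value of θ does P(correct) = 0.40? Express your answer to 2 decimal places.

P(θ) = 1 / (1 + exp(−a(θ − b)))
logit = ln(0.4000/0.6000) = -0.4055
θ = b + logit/(a) = 2.0 + (-0.4055)/1.6000 = 1.7466

1.75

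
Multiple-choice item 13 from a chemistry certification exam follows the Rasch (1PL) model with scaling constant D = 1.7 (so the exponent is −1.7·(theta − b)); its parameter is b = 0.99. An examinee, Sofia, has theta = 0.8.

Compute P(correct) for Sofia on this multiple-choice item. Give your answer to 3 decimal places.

0.420

P(theta) = 1 / (1 + exp(−D·(theta − b)))
Exponent: 1.7 × (0.8 − 0.99) = -0.3230
1/(1 + e^{0.3230}) = 0.4199
P = 0.4199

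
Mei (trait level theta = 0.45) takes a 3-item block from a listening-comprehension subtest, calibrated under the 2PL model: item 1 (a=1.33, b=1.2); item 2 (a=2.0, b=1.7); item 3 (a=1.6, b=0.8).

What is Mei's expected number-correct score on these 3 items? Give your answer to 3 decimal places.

P(theta) = 1 / (1 + exp(−a(theta − b)))
P_1 = 1/(1+e^{0.9975}) = 0.2694
P_2 = 1/(1+e^{2.5000}) = 0.0759
P_3 = 1/(1+e^{0.5600}) = 0.3635
E[score] = 0.2694 + 0.0759 + 0.3635 = 0.7088

0.709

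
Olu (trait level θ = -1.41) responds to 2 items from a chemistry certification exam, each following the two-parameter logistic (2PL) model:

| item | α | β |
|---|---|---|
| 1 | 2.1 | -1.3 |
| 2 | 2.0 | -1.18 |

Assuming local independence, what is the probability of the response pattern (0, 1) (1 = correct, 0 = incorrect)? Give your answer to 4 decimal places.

P(θ) = 1 / (1 + exp(−α(θ − β)))
P_1 = 1/(1+e^{0.2310}) = 0.4425
P_2 = 1/(1+e^{0.4600}) = 0.3870
L = (1−P_1) × P_2 = 0.5575 × 0.3870 = 0.21574

0.2157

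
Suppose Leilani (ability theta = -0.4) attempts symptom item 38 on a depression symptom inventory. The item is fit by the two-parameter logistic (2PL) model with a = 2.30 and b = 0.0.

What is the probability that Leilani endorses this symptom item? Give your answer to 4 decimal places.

P(theta) = 1 / (1 + exp(−a(theta − b)))
Exponent: 2.30 × (-0.4 − 0.0) = -0.9200
1/(1 + e^{0.9200}) = 0.2850

0.2850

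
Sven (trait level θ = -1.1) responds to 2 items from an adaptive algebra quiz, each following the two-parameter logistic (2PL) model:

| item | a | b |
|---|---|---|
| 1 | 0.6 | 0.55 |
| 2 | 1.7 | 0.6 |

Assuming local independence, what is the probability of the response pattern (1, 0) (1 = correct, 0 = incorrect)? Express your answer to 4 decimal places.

P(θ) = 1 / (1 + exp(−a(θ − b)))
P_1 = 1/(1+e^{0.9900}) = 0.2709
P_2 = 1/(1+e^{2.8900}) = 0.0527
L = P_1 × (1−P_2) = 0.2709 × 0.9473 = 0.25665

0.2566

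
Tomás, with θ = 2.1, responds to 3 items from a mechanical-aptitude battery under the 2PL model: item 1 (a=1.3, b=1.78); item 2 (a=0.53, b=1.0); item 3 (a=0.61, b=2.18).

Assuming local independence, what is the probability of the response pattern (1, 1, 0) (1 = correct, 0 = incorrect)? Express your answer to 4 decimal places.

P(θ) = 1 / (1 + exp(−a(θ − b)))
P_1 = 1/(1+e^{-0.4160}) = 0.6025
P_2 = 1/(1+e^{-0.5830}) = 0.6418
P_3 = 1/(1+e^{0.0488}) = 0.4878
L = P_1 × P_2 × (1−P_3) = 0.6025 × 0.6418 × 0.5122 = 0.19805

0.1981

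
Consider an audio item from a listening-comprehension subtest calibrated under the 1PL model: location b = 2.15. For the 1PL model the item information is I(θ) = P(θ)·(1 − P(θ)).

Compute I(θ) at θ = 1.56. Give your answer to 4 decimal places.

P = 1/(1+e^{0.5900}) = 0.3566
P(1−P) = 0.3566 × 0.6434 = 0.2294
I = P(1−P) = 0.22945

0.2294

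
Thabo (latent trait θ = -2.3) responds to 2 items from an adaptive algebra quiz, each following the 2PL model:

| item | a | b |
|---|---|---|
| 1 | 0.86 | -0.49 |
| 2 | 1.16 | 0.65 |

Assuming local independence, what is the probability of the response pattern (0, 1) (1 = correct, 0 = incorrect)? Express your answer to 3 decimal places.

P(θ) = 1 / (1 + exp(−a(θ − b)))
P_1 = 1/(1+e^{1.5566}) = 0.1741
P_2 = 1/(1+e^{3.4220}) = 0.0316
L = (1−P_1) × P_2 = 0.8259 × 0.0316 = 0.02611

0.026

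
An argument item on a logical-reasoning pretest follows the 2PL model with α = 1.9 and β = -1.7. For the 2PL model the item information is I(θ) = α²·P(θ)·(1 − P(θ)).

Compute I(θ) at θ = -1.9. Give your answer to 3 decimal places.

0.871

P = 1/(1+e^{0.3800}) = 0.4061
P(1−P) = 0.4061 × 0.5939 = 0.2412
I = α² × P(1−P) = 1.9² × 0.2412 = 0.87069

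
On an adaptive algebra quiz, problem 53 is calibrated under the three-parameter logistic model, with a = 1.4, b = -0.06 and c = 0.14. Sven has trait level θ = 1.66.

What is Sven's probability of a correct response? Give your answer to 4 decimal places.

0.9290

P(θ) = c + (1 − c) · 1 / (1 + exp(−a(θ − b)))
Exponent: 1.4 × (1.66 − (-0.06)) = 2.4080
1/(1 + e^{-2.4080}) = 0.9174
P = 0.14 + 0.86 × 0.9174 = 0.9290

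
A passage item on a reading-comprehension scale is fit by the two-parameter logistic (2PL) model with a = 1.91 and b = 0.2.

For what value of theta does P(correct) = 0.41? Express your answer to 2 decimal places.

P(theta) = 1 / (1 + exp(−a(theta − b)))
logit = ln(0.4100/0.5900) = -0.3640
theta = b + logit/(a) = 0.2 + (-0.3640)/1.9100 = 0.0094

0.01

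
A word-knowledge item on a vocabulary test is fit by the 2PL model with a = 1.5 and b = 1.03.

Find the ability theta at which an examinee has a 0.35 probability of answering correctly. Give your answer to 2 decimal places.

P(theta) = 1 / (1 + exp(−a(theta − b)))
logit = ln(0.3500/0.6500) = -0.6190
theta = b + logit/(a) = 1.03 + (-0.6190)/1.5000 = 0.6173

0.62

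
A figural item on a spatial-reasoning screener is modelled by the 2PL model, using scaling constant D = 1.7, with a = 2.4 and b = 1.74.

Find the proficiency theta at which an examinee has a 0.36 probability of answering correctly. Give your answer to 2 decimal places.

1.60

P(theta) = 1 / (1 + exp(−D·a(theta − b)))
logit = ln(0.3600/0.6400) = -0.5754
theta = b + logit/(1.7·a) = 1.74 + (-0.5754)/4.0800 = 1.5990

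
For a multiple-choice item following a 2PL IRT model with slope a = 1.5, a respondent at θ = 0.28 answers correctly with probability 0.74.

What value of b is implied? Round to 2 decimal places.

P(θ) = 1 / (1 + exp(−a(θ − b)))
logit(0.74) = ln(0.74/0.26) = 1.0460
b = θ − logit/(a) = 0.28 − 1.0460/1.5000 = -0.4173

-0.42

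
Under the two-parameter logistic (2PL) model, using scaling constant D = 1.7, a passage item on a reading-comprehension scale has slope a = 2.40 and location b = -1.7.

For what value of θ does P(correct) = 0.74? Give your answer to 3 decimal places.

P(θ) = 1 / (1 + exp(−D·a(θ − b)))
logit = ln(0.7400/0.2600) = 1.0460
θ = b + logit/(1.7·a) = -1.7 + 1.0460/4.0800 = -1.4436

-1.444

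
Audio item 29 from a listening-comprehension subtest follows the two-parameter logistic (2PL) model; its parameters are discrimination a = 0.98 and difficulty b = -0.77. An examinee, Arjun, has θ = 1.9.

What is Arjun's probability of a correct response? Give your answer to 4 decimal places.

0.9319

P(θ) = 1 / (1 + exp(−a(θ − b)))
Exponent: 0.98 × (1.9 − (-0.77)) = 2.6166
1/(1 + e^{-2.6166}) = 0.9319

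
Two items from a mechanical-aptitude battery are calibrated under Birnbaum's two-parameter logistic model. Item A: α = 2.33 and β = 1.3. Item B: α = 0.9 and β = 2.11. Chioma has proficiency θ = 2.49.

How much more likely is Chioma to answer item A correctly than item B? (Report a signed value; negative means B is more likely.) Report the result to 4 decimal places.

0.3565

P(θ) = 1 / (1 + exp(−α(θ − β)))
P_A = 0.9412
P_B = 0.5847
P_A − P_B = 0.3565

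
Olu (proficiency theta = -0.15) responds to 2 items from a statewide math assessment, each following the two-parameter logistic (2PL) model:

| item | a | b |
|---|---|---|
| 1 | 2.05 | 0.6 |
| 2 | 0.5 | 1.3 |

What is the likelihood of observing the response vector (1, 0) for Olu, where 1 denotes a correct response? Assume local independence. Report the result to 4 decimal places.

0.1192

P(theta) = 1 / (1 + exp(−a(theta − b)))
P_1 = 1/(1+e^{1.5375}) = 0.1769
P_2 = 1/(1+e^{0.7250}) = 0.3263
L = P_1 × (1−P_2) = 0.1769 × 0.6737 = 0.11918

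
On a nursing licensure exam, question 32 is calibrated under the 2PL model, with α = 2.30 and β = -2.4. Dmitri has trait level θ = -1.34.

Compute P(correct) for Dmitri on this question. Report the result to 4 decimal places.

0.9197

P(θ) = 1 / (1 + exp(−α(θ − β)))
Exponent: 2.30 × (-1.34 − (-2.4)) = 2.4380
1/(1 + e^{-2.4380}) = 0.9197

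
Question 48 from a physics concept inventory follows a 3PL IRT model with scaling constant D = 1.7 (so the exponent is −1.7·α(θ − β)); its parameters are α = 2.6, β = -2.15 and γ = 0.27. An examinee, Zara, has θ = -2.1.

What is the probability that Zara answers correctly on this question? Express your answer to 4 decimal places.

0.6752

P(θ) = γ + (1 − γ) · 1 / (1 + exp(−D·α(θ − β)))
Exponent: 1.7 × 2.6 × (-2.1 − (-2.15)) = 0.2210
1/(1 + e^{-0.2210}) = 0.5550
P = 0.27 + 0.73 × 0.5550 = 0.6752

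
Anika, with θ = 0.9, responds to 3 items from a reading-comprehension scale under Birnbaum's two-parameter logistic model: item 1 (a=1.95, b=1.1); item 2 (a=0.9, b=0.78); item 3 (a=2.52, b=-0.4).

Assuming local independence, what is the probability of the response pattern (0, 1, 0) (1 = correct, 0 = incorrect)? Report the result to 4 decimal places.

0.0114

P(θ) = 1 / (1 + exp(−a(θ − b)))
P_1 = 1/(1+e^{0.3900}) = 0.4037
P_2 = 1/(1+e^{-0.1080}) = 0.5270
P_3 = 1/(1+e^{-3.2760}) = 0.9636
L = (1−P_1) × P_2 × (1−P_3) = 0.5963 × 0.5270 × 0.0364 = 0.01144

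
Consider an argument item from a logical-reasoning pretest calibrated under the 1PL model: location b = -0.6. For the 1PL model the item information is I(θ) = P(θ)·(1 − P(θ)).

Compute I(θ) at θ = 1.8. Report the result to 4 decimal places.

P = 1/(1+e^{-2.4000}) = 0.9168
P(1−P) = 0.9168 × 0.0832 = 0.0763
I = P(1−P) = 0.07625

0.0763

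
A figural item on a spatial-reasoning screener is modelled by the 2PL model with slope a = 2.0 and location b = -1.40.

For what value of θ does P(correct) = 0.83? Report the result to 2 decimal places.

P(θ) = 1 / (1 + exp(−a(θ − b)))
logit = ln(0.8300/0.1700) = 1.5856
θ = b + logit/(a) = -1.40 + 1.5856/2.0000 = -0.6072

-0.61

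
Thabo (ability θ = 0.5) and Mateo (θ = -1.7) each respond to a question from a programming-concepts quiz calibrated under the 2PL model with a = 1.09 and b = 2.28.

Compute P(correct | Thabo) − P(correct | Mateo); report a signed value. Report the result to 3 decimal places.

P(θ) = 1 / (1 + exp(−a(θ − b)))
P(Thabo) = 0.1256  [exponent -1.9402]
P(Mateo) = 0.0129  [exponent -4.3382]
Difference = 0.1256 − 0.0129 = 0.1127

0.113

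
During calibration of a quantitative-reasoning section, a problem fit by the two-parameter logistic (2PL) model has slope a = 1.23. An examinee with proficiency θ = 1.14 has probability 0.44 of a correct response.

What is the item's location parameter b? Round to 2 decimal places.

1.34

P(θ) = 1 / (1 + exp(−a(θ − b)))
logit(0.44) = ln(0.44/0.56) = -0.2412
b = θ − logit/(a) = 1.14 − (-0.2412)/1.2300 = 1.3361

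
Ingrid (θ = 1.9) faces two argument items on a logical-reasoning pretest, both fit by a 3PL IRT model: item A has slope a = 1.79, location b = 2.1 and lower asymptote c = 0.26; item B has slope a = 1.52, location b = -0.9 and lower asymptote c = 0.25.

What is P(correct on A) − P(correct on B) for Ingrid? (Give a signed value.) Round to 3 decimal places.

P(θ) = c + (1 − c) · 1 / (1 + exp(−a(θ − b)))
P_A = 0.5645
P_B = 0.9895
P_A − P_B = -0.4250

-0.425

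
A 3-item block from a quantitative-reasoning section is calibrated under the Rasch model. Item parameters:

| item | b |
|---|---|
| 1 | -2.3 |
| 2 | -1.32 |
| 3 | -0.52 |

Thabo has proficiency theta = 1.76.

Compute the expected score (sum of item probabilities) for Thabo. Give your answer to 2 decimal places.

2.85

P(theta) = 1 / (1 + exp(−(theta − b)))
P_1 = 1/(1+e^{-4.0600}) = 0.9830
P_2 = 1/(1+e^{-3.0800}) = 0.9561
P_3 = 1/(1+e^{-2.2800}) = 0.9072
E[score] = 0.9830 + 0.9561 + 0.9072 = 2.8463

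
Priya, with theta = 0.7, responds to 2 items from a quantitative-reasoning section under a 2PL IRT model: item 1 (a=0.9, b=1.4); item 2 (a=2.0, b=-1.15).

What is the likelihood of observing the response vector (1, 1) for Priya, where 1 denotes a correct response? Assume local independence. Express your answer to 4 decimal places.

0.3391

P(theta) = 1 / (1 + exp(−a(theta − b)))
P_1 = 1/(1+e^{0.6300}) = 0.3475
P_2 = 1/(1+e^{-3.7000}) = 0.9759
L = P_1 × P_2 = 0.3475 × 0.9759 = 0.33913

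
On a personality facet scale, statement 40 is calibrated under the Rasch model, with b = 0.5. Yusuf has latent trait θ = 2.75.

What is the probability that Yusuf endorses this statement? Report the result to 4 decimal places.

P(θ) = 1 / (1 + exp(−(θ − b)))
Exponent: (2.75 − 0.5) = 2.2500
1/(1 + e^{-2.2500}) = 0.9047
P = 0.9047

0.9047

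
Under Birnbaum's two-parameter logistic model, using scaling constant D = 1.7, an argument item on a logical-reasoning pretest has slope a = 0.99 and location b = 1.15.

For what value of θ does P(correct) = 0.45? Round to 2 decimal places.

P(θ) = 1 / (1 + exp(−D·a(θ − b)))
logit = ln(0.4500/0.5500) = -0.2007
θ = b + logit/(1.7·a) = 1.15 + (-0.2007)/1.6830 = 1.0308

1.03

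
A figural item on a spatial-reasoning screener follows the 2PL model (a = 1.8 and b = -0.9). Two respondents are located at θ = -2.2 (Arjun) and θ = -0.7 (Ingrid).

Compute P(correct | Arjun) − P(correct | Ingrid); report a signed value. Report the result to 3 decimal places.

P(θ) = 1 / (1 + exp(−a(θ − b)))
P(Arjun) = 0.0879  [exponent -2.3400]
P(Ingrid) = 0.5890  [exponent 0.3600]
Difference = 0.0879 − 0.5890 = -0.5012

-0.501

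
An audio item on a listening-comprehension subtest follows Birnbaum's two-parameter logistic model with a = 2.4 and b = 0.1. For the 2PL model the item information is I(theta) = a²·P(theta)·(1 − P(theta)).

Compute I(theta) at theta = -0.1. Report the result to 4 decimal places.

P = 1/(1+e^{0.4800}) = 0.3823
P(1−P) = 0.3823 × 0.6177 = 0.2361
I = a² × P(1−P) = 2.4² × 0.2361 = 1.36014

1.3601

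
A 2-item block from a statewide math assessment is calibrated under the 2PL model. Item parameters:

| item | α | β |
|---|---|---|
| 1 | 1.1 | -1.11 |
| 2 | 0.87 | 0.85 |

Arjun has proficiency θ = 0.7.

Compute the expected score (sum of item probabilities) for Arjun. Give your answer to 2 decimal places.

P(θ) = 1 / (1 + exp(−α(θ − β)))
P_1 = 1/(1+e^{-1.9910}) = 0.8798
P_2 = 1/(1+e^{0.1305}) = 0.4674
E[score] = 0.8798 + 0.4674 = 1.3473

1.35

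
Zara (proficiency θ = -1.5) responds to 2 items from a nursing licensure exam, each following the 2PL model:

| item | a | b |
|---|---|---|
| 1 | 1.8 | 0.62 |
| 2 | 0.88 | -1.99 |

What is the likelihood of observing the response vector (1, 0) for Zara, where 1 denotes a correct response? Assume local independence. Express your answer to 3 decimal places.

P(θ) = 1 / (1 + exp(−a(θ − b)))
P_1 = 1/(1+e^{3.8160}) = 0.0215
P_2 = 1/(1+e^{-0.4312}) = 0.6062
L = P_1 × (1−P_2) = 0.0215 × 0.3938 = 0.00848

0.008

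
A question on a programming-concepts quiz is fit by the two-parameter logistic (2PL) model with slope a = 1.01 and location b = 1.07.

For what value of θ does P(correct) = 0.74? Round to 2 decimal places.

2.11

P(θ) = 1 / (1 + exp(−a(θ − b)))
logit = ln(0.7400/0.2600) = 1.0460
θ = b + logit/(a) = 1.07 + 1.0460/1.0100 = 2.1056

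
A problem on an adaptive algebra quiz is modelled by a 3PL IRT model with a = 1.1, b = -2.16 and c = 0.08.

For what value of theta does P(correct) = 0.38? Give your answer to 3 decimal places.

P(theta) = c + (1 − c) · 1 / (1 + exp(−a(theta − b)))
Remove guessing floor: (0.38 − 0.08)/(1 − 0.08) = 0.3261
logit = ln(0.3261/0.6739) = -0.7259
theta = b + logit/(a) = -2.16 + (-0.7259)/1.1000 = -2.8199

-2.820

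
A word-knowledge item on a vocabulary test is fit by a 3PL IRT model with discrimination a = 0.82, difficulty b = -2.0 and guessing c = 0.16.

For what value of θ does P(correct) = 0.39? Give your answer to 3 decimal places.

-3.189

P(θ) = c + (1 − c) · 1 / (1 + exp(−a(θ − b)))
Remove guessing floor: (0.39 − 0.16)/(1 − 0.16) = 0.2738
logit = ln(0.2738/0.7262) = -0.9754
θ = b + logit/(a) = -2.0 + (-0.9754)/0.8200 = -3.1895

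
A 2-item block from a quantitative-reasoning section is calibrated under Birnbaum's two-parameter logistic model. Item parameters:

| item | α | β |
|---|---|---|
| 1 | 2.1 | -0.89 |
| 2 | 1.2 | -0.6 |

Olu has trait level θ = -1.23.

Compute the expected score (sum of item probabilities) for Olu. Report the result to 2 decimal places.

P(θ) = 1 / (1 + exp(−α(θ − β)))
P_1 = 1/(1+e^{0.7140}) = 0.3287
P_2 = 1/(1+e^{0.7560}) = 0.3195
E[score] = 0.3287 + 0.3195 = 0.6482

0.65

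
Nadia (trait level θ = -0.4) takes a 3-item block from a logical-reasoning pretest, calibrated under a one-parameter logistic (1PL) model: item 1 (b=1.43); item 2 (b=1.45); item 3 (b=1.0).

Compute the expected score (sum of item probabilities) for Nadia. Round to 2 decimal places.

0.47

P(θ) = 1 / (1 + exp(−(θ − b)))
P_1 = 1/(1+e^{1.8300}) = 0.1382
P_2 = 1/(1+e^{1.8500}) = 0.1359
P_3 = 1/(1+e^{1.4000}) = 0.1978
E[score] = 0.1382 + 0.1359 + 0.1978 = 0.4719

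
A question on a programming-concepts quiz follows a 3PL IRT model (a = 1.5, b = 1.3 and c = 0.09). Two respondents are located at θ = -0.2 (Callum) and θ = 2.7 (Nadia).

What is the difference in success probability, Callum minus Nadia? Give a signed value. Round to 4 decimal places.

-0.7240

P(θ) = c + (1 − c) · 1 / (1 + exp(−a(θ − b)))
P(Callum) = 0.1768  [exponent -2.2500]
P(Nadia) = 0.9007  [exponent 2.1000]
Difference = 0.1768 − 0.9007 = -0.7240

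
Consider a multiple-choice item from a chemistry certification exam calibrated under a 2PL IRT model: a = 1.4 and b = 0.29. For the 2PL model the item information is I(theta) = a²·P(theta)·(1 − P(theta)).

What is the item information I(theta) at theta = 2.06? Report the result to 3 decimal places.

P = 1/(1+e^{-2.4780}) = 0.9226
P(1−P) = 0.9226 × 0.0774 = 0.0714
I = a² × P(1−P) = 1.4² × 0.0714 = 0.13999

0.140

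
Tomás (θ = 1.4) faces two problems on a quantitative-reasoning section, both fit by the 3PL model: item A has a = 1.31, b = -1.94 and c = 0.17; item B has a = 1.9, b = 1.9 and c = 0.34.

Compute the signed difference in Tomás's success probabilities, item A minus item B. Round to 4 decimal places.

P(θ) = c + (1 − c) · 1 / (1 + exp(−a(θ − b)))
P_A = 0.9897
P_B = 0.5241
P_A − P_B = 0.4656

0.4656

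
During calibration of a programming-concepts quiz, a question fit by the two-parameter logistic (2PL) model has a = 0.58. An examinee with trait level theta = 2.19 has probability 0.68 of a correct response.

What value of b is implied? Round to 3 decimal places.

0.890

P(theta) = 1 / (1 + exp(−a(theta − b)))
logit(0.68) = ln(0.68/0.32) = 0.7538
b = theta − logit/(a) = 2.19 − 0.7538/0.5800 = 0.8904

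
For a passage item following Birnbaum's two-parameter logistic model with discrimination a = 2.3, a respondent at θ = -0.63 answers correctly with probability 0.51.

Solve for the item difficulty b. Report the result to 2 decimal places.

-0.65

P(θ) = 1 / (1 + exp(−a(θ − b)))
logit(0.51) = ln(0.51/0.49) = 0.0400
b = θ − logit/(a) = -0.63 − 0.0400/2.3000 = -0.6474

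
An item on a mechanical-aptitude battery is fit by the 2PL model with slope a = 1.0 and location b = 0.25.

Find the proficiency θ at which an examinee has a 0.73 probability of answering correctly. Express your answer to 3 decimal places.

1.245

P(θ) = 1 / (1 + exp(−a(θ − b)))
logit = ln(0.7300/0.2700) = 0.9946
θ = b + logit/(a) = 0.25 + 0.9946/1.0000 = 1.2446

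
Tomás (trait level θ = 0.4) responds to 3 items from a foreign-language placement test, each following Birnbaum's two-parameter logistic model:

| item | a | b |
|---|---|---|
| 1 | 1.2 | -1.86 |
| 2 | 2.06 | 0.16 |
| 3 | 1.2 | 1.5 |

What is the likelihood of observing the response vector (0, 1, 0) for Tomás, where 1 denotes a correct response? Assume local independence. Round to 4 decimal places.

P(θ) = 1 / (1 + exp(−a(θ − b)))
P_1 = 1/(1+e^{-2.7120}) = 0.9377
P_2 = 1/(1+e^{-0.4944}) = 0.6211
P_3 = 1/(1+e^{1.3200}) = 0.2108
L = (1−P_1) × P_2 × (1−P_3) = 0.0623 × 0.6211 × 0.7892 = 0.03052

0.0305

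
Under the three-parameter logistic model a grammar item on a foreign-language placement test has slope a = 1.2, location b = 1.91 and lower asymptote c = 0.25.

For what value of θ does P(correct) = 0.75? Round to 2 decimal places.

2.49

P(θ) = c + (1 − c) · 1 / (1 + exp(−a(θ − b)))
Remove guessing floor: (0.75 − 0.25)/(1 − 0.25) = 0.6667
logit = ln(0.6667/0.3333) = 0.6931
θ = b + logit/(a) = 1.91 + 0.6931/1.2000 = 2.4876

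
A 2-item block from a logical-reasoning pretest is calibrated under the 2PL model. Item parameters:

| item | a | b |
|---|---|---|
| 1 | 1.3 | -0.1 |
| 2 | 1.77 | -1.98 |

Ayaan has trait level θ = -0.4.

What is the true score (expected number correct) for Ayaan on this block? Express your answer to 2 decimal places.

1.35

P(θ) = 1 / (1 + exp(−a(θ − b)))
P_1 = 1/(1+e^{0.3900}) = 0.4037
P_2 = 1/(1+e^{-2.7966}) = 0.9425
E[score] = 0.4037 + 0.9425 = 1.3462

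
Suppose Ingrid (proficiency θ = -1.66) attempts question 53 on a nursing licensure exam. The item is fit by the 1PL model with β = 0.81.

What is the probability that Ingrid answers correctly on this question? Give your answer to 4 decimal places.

P(θ) = 1 / (1 + exp(−(θ − β)))
Exponent: (-1.66 − 0.81) = -2.4700
1/(1 + e^{2.4700}) = 0.0780
P = 0.0780

0.0780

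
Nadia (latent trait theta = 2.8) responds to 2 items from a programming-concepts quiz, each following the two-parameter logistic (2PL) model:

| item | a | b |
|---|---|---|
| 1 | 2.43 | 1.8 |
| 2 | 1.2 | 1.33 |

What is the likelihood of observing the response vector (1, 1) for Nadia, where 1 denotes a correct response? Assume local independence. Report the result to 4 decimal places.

0.7846

P(theta) = 1 / (1 + exp(−a(theta − b)))
P_1 = 1/(1+e^{-2.4300}) = 0.9191
P_2 = 1/(1+e^{-1.7640}) = 0.8537
L = P_1 × P_2 = 0.9191 × 0.8537 = 0.78463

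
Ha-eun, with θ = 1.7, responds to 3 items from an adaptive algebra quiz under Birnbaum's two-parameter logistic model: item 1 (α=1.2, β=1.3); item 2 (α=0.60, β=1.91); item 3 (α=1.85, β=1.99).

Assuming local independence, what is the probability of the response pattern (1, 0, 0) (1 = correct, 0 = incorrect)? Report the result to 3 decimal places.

P(θ) = 1 / (1 + exp(−α(θ − β)))
P_1 = 1/(1+e^{-0.4800}) = 0.6177
P_2 = 1/(1+e^{0.1260}) = 0.4685
P_3 = 1/(1+e^{0.5365}) = 0.3690
L = P_1 × (1−P_2) × (1−P_3) = 0.6177 × 0.5315 × 0.6310 = 0.20716

0.207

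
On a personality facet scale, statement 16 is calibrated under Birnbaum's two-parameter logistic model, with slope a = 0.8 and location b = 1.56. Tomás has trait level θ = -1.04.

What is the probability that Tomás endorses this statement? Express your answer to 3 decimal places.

0.111

P(θ) = 1 / (1 + exp(−a(θ − b)))
Exponent: 0.8 × (-1.04 − 1.56) = -2.0800
1/(1 + e^{2.0800}) = 0.1111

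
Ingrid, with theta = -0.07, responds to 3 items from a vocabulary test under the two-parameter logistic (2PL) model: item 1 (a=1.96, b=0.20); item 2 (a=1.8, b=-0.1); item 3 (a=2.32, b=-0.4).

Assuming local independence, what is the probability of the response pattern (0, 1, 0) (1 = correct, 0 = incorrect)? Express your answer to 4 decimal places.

P(theta) = 1 / (1 + exp(−a(theta − b)))
P_1 = 1/(1+e^{0.5292}) = 0.3707
P_2 = 1/(1+e^{-0.0540}) = 0.5135
P_3 = 1/(1+e^{-0.7656}) = 0.6826
L = (1−P_1) × P_2 × (1−P_3) = 0.6293 × 0.5135 × 0.3174 = 0.10258

0.1026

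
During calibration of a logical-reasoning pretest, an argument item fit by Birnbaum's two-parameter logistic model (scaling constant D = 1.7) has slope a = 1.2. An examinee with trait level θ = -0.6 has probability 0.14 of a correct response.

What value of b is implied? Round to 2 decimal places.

0.29

P(θ) = 1 / (1 + exp(−D·a(θ − b)))
logit(0.14) = ln(0.14/0.86) = -1.8153
b = θ − logit/(1.7·a) = -0.6 − (-1.8153)/2.0400 = 0.2898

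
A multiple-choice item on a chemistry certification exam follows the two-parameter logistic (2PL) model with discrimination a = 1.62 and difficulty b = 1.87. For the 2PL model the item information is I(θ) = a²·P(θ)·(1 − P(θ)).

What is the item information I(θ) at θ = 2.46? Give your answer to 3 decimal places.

P = 1/(1+e^{-0.9558}) = 0.7223
P(1−P) = 0.7223 × 0.2777 = 0.2006
I = a² × P(1−P) = 1.62² × 0.2006 = 0.52643

0.526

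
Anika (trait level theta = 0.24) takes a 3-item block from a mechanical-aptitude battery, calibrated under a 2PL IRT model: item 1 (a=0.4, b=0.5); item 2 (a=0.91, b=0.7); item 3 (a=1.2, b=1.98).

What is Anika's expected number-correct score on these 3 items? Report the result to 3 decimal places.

P(theta) = 1 / (1 + exp(−a(theta − b)))
P_1 = 1/(1+e^{0.1040}) = 0.4740
P_2 = 1/(1+e^{0.4186}) = 0.3969
P_3 = 1/(1+e^{2.0880}) = 0.1103
E[score] = 0.4740 + 0.3969 + 0.1103 = 0.9811

0.981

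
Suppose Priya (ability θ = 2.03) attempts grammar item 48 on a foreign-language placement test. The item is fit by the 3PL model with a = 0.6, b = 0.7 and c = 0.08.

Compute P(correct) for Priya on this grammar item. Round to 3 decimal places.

0.714

P(θ) = c + (1 − c) · 1 / (1 + exp(−a(θ − b)))
Exponent: 0.6 × (2.03 − 0.7) = 0.7980
1/(1 + e^{-0.7980}) = 0.6895
P = 0.08 + 0.92 × 0.6895 = 0.7144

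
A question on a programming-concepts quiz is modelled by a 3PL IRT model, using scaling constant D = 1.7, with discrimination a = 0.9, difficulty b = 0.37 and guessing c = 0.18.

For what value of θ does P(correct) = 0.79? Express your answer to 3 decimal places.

P(θ) = c + (1 − c) · 1 / (1 + exp(−D·a(θ − b)))
Remove guessing floor: (0.79 − 0.18)/(1 − 0.18) = 0.7439
logit = ln(0.7439/0.2561) = 1.0664
θ = b + logit/(1.7·a) = 0.37 + 1.0664/1.5300 = 1.0670

1.067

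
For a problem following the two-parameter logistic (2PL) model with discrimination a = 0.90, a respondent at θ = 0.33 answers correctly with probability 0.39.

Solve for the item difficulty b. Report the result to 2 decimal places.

0.83

P(θ) = 1 / (1 + exp(−a(θ − b)))
logit(0.39) = ln(0.39/0.61) = -0.4473
b = θ − logit/(a) = 0.33 − (-0.4473)/0.9000 = 0.8270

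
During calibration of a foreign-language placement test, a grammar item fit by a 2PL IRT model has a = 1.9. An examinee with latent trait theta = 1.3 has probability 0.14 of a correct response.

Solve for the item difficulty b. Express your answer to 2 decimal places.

P(theta) = 1 / (1 + exp(−a(theta − b)))
logit(0.14) = ln(0.14/0.86) = -1.8153
b = theta − logit/(a) = 1.3 − (-1.8153)/1.9000 = 2.2554

2.26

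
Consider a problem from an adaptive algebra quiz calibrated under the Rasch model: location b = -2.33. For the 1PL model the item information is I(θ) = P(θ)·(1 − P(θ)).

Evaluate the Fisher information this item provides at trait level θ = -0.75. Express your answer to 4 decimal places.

0.1416

P = 1/(1+e^{-1.5800}) = 0.8292
P(1−P) = 0.8292 × 0.1708 = 0.1416
I = P(1−P) = 0.14162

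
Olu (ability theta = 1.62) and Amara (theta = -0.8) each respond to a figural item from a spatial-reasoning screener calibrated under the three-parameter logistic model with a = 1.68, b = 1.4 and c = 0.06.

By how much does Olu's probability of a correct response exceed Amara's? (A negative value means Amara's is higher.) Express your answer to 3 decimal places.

0.533

P(theta) = c + (1 − c) · 1 / (1 + exp(−a(theta − b)))
P(Olu) = 0.6159  [exponent 0.3696]
P(Amara) = 0.0828  [exponent -3.6960]
Difference = 0.6159 − 0.0828 = 0.5331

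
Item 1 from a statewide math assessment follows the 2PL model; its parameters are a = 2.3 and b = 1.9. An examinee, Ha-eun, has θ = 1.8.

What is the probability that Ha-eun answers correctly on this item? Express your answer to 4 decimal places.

0.4428

P(θ) = 1 / (1 + exp(−a(θ − b)))
Exponent: 2.3 × (1.8 − 1.9) = -0.2300
1/(1 + e^{0.2300}) = 0.4428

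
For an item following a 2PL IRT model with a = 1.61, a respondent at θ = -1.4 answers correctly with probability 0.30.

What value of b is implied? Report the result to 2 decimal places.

P(θ) = 1 / (1 + exp(−a(θ − b)))
logit(0.30) = ln(0.30/0.70) = -0.8473
b = θ − logit/(a) = -1.4 − (-0.8473)/1.6100 = -0.8737

-0.87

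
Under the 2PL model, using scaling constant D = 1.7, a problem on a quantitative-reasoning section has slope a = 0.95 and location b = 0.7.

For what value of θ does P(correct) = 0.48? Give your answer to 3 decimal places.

P(θ) = 1 / (1 + exp(−D·a(θ − b)))
logit = ln(0.4800/0.5200) = -0.0800
θ = b + logit/(1.7·a) = 0.7 + (-0.0800)/1.6150 = 0.6504

0.650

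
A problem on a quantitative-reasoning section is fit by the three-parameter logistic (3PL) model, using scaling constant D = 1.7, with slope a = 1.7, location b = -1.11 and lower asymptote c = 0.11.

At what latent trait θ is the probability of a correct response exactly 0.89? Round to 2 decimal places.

-0.43

P(θ) = c + (1 − c) · 1 / (1 + exp(−D·a(θ − b)))
Remove guessing floor: (0.89 − 0.11)/(1 − 0.11) = 0.8764
logit = ln(0.8764/0.1236) = 1.9588
θ = b + logit/(1.7·a) = -1.11 + 1.9588/2.8900 = -0.4322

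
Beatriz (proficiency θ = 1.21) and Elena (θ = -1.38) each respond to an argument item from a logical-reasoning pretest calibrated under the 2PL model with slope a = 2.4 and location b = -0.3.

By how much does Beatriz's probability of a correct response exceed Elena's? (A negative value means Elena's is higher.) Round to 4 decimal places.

P(θ) = 1 / (1 + exp(−a(θ − b)))
P(Beatriz) = 0.9740  [exponent 3.6240]
P(Elena) = 0.0697  [exponent -2.5920]
Difference = 0.9740 − 0.0697 = 0.9044

0.9044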